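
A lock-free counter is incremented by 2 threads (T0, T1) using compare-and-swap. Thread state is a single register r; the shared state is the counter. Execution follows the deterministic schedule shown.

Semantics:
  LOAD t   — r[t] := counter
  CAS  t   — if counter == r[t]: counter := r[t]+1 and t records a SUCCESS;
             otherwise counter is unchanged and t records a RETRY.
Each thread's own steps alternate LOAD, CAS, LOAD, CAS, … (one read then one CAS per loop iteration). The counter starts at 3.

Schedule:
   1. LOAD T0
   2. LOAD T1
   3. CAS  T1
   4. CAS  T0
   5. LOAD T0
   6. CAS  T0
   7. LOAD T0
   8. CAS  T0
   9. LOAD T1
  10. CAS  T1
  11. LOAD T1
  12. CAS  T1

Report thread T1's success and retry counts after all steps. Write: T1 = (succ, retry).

T1 = (3, 0)

   1) LOAD T0:  M=3  r_T0=3
   2) LOAD T1:  M=3  r_T1=3
   3) CAS  T1:  M=4  r_T1=3 ✓
   4) CAS  T0:  M=4  r_T0=3 ✗
   5) LOAD T0:  M=4  r_T0=4
   6) CAS  T0:  M=5  r_T0=4 ✓
   7) LOAD T0:  M=5  r_T0=5
   8) CAS  T0:  M=6  r_T0=5 ✓
   9) LOAD T1:  M=6  r_T1=6
  10) CAS  T1:  M=7  r_T1=6 ✓
  11) LOAD T1:  M=7  r_T1=7
  12) CAS  T1:  M=8  r_T1=7 ✓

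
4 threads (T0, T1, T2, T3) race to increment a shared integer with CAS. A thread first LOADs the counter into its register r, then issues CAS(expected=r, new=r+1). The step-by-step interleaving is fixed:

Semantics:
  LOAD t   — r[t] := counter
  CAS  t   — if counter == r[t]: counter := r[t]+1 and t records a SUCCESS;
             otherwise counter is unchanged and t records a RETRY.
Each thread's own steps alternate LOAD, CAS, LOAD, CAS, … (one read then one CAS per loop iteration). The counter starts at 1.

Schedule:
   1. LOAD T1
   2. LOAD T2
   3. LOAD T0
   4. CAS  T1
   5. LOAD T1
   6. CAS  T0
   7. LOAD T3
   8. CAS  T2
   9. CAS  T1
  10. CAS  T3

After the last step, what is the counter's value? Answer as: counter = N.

counter = 3

T1 LOAD — after: cnt=1, r=1 — load
T2 LOAD — after: cnt=1, r=1 — load
T0 LOAD — after: cnt=1, r=1 — load
T1 CAS — after: cnt=2, r=1 — ok
T1 LOAD — after: cnt=2, r=2 — load
T0 CAS — after: cnt=2, r=1 — retry
T3 LOAD — after: cnt=2, r=2 — load
T2 CAS — after: cnt=2, r=1 — retry
T1 CAS — after: cnt=3, r=2 — ok
T3 CAS — after: cnt=3, r=2 — retry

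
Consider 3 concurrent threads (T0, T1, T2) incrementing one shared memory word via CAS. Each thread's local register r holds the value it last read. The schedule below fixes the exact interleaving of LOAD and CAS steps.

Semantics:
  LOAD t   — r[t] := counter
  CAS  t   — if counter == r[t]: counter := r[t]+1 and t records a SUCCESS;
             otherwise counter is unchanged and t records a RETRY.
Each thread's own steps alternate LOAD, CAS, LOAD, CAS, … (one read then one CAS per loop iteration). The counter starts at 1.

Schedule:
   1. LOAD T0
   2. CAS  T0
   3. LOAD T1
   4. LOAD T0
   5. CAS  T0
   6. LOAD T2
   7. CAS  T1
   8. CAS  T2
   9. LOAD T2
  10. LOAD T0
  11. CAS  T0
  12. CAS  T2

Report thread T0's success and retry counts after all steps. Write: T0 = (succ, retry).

T0 = (3, 0)

[1] T0.load  rd  (counter 1, T0.r 1)
[2] T0.cas  hit  (counter 2, T0.r 1)
[3] T1.load  rd  (counter 2, T1.r 2)
[4] T0.load  rd  (counter 2, T0.r 2)
[5] T0.cas  hit  (counter 3, T0.r 2)
[6] T2.load  rd  (counter 3, T2.r 3)
[7] T1.cas  miss  (counter 3, T1.r 2)
[8] T2.cas  hit  (counter 4, T2.r 3)
[9] T2.load  rd  (counter 4, T2.r 4)
[10] T0.load  rd  (counter 4, T0.r 4)
[11] T0.cas  hit  (counter 5, T0.r 4)
[12] T2.cas  miss  (counter 5, T2.r 4)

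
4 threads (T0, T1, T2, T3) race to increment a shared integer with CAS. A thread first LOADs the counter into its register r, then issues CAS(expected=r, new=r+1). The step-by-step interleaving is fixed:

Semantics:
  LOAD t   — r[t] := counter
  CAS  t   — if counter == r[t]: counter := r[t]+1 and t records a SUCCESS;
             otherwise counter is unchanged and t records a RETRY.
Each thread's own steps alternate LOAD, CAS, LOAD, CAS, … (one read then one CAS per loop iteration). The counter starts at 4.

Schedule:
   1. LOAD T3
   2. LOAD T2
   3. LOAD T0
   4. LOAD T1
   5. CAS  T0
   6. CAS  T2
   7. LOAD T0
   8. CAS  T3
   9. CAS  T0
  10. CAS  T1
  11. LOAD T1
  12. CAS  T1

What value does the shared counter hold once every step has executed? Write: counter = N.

counter = 7

   1) LOAD T3:  M=4  r_T3=4
   2) LOAD T2:  M=4  r_T2=4
   3) LOAD T0:  M=4  r_T0=4
   4) LOAD T1:  M=4  r_T1=4
   5) CAS  T0:  M=5  r_T0=4 ✓
   6) CAS  T2:  M=5  r_T2=4 ✗
   7) LOAD T0:  M=5  r_T0=5
   8) CAS  T3:  M=5  r_T3=4 ✗
   9) CAS  T0:  M=6  r_T0=5 ✓
  10) CAS  T1:  M=6  r_T1=4 ✗
  11) LOAD T1:  M=6  r_T1=6
  12) CAS  T1:  M=7  r_T1=6 ✓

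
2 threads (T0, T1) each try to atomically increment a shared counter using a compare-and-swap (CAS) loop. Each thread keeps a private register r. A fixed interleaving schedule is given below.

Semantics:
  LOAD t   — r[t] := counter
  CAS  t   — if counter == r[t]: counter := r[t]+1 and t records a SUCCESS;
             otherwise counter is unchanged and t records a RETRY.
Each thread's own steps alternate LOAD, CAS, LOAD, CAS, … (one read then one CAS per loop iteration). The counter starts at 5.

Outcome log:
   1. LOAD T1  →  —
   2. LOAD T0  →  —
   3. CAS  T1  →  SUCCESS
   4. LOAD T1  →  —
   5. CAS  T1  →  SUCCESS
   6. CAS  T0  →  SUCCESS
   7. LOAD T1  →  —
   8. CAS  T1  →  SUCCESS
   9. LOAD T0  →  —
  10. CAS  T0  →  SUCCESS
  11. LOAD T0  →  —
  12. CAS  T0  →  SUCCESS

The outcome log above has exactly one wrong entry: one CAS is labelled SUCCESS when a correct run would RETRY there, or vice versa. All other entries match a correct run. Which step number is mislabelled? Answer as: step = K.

Correct run:
1. LOAD T1 → mem=5 r[T1]=5 [LOAD]
2. LOAD T0 → mem=5 r[T0]=5 [LOAD]
3. CAS T1 → mem=6 r[T1]=5 [OK]
4. LOAD T1 → mem=6 r[T1]=6 [LOAD]
5. CAS T1 → mem=7 r[T1]=6 [OK]
6. CAS T0 → mem=7 r[T0]=5 [RETRY]
7. LOAD T1 → mem=7 r[T1]=7 [LOAD]
8. CAS T1 → mem=8 r[T1]=7 [OK]
9. LOAD T0 → mem=8 r[T0]=8 [LOAD]
10. CAS T0 → mem=9 r[T0]=8 [OK]
11. LOAD T0 → mem=9 r[T0]=9 [LOAD]
12. CAS T0 → mem=10 r[T0]=9 [OK]
Mismatch at 6.

step = 6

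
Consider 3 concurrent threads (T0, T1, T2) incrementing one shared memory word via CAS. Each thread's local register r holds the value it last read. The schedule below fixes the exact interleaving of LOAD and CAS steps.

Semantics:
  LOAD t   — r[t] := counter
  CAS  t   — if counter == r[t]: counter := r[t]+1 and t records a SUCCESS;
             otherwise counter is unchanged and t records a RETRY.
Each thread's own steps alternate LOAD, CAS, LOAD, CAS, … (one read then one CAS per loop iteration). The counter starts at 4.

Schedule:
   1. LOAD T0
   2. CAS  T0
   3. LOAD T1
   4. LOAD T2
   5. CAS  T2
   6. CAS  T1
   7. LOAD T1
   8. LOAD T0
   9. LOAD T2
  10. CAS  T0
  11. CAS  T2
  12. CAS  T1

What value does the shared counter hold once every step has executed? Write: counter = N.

#1 T0 reads 4
#2 T0 CAS(4→5) writes; counter now 5
#3 T1 reads 5
#4 T2 reads 5
#5 T2 CAS(5→6) writes; counter now 6
#6 T1 CAS(5→6) fails; counter now 6
#7 T1 reads 6
#8 T0 reads 6
#9 T2 reads 6
#10 T0 CAS(6→7) writes; counter now 7
#11 T2 CAS(6→7) fails; counter now 7
#12 T1 CAS(6→7) fails; counter now 7

counter = 7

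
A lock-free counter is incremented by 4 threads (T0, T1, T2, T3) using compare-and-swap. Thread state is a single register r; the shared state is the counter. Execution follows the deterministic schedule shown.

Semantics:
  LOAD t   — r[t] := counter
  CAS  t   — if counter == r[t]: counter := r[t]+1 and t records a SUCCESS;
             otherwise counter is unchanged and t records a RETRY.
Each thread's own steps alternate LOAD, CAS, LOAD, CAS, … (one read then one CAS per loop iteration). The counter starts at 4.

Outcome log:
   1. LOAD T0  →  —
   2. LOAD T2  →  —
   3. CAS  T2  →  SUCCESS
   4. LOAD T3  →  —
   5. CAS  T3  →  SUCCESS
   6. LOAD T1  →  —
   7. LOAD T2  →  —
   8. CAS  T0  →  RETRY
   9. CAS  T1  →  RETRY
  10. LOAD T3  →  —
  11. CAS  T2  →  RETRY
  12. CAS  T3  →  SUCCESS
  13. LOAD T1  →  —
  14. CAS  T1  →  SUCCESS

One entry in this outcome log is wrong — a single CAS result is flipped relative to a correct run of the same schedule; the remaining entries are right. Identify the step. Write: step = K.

Reference trace:
step 1: T0 LOAD ⇒ load; ctr=4 reg=4
step 2: T2 LOAD ⇒ load; ctr=4 reg=4
step 3: T2 CAS ⇒ ok; ctr=5 reg=4
step 4: T3 LOAD ⇒ load; ctr=5 reg=5
step 5: T3 CAS ⇒ ok; ctr=6 reg=5
step 6: T1 LOAD ⇒ load; ctr=6 reg=6
step 7: T2 LOAD ⇒ load; ctr=6 reg=6
step 8: T0 CAS ⇒ retry; ctr=6 reg=4
step 9: T1 CAS ⇒ ok; ctr=7 reg=6
step 10: T3 LOAD ⇒ load; ctr=7 reg=7
step 11: T2 CAS ⇒ retry; ctr=7 reg=6
step 12: T3 CAS ⇒ ok; ctr=8 reg=7
step 13: T1 LOAD ⇒ load; ctr=8 reg=8
step 14: T1 CAS ⇒ ok; ctr=9 reg=8
Flip is step 9.

step = 9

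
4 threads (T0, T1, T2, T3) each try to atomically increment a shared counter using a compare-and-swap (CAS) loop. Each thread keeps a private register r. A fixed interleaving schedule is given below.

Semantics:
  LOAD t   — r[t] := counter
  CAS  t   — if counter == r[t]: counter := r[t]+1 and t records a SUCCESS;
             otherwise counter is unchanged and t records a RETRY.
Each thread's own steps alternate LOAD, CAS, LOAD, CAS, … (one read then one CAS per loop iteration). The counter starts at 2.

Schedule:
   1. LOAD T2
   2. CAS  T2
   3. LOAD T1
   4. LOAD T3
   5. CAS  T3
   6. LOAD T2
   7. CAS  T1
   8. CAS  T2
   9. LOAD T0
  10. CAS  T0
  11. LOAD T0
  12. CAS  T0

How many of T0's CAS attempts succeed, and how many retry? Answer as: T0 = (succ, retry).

T0 = (2, 0)

   1) LOAD T2:  M=2  r_T2=2
   2) CAS  T2:  M=3  r_T2=2 ✓
   3) LOAD T1:  M=3  r_T1=3
   4) LOAD T3:  M=3  r_T3=3
   5) CAS  T3:  M=4  r_T3=3 ✓
   6) LOAD T2:  M=4  r_T2=4
   7) CAS  T1:  M=4  r_T1=3 ✗
   8) CAS  T2:  M=5  r_T2=4 ✓
   9) LOAD T0:  M=5  r_T0=5
  10) CAS  T0:  M=6  r_T0=5 ✓
  11) LOAD T0:  M=6  r_T0=6
  12) CAS  T0:  M=7  r_T0=6 ✓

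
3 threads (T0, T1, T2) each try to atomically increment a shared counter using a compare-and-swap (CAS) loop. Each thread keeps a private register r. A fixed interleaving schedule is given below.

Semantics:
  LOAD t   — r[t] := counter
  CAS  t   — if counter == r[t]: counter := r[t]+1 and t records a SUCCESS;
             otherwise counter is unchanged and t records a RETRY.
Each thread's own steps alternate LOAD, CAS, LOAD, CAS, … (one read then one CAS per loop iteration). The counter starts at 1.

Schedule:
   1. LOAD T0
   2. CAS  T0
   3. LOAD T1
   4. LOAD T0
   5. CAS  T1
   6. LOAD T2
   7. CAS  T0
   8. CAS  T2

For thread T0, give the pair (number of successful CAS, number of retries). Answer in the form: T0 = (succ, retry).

   1) LOAD T0:  M=1  r_T0=1
   2) CAS  T0:  M=2  r_T0=1 ✓
   3) LOAD T1:  M=2  r_T1=2
   4) LOAD T0:  M=2  r_T0=2
   5) CAS  T1:  M=3  r_T1=2 ✓
   6) LOAD T2:  M=3  r_T2=3
   7) CAS  T0:  M=3  r_T0=2 ✗
   8) CAS  T2:  M=4  r_T2=3 ✓

T0 = (1, 1)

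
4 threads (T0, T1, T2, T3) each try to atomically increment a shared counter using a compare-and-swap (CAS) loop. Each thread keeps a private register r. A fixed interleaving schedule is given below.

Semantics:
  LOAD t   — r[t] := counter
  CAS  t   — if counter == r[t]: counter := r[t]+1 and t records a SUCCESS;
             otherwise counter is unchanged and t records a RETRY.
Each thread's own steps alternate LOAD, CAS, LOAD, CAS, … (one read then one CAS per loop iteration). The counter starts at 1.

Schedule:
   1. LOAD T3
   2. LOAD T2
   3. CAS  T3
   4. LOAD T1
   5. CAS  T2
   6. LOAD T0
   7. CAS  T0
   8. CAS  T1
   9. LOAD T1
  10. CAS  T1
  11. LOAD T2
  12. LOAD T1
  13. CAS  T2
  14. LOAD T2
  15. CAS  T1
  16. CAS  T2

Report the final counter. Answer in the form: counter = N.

counter = 6

step 1: T3 LOAD ⇒ load; ctr=1 reg=1
step 2: T2 LOAD ⇒ load; ctr=1 reg=1
step 3: T3 CAS ⇒ ok; ctr=2 reg=1
step 4: T1 LOAD ⇒ load; ctr=2 reg=2
step 5: T2 CAS ⇒ retry; ctr=2 reg=1
step 6: T0 LOAD ⇒ load; ctr=2 reg=2
step 7: T0 CAS ⇒ ok; ctr=3 reg=2
step 8: T1 CAS ⇒ retry; ctr=3 reg=2
step 9: T1 LOAD ⇒ load; ctr=3 reg=3
step 10: T1 CAS ⇒ ok; ctr=4 reg=3
step 11: T2 LOAD ⇒ load; ctr=4 reg=4
step 12: T1 LOAD ⇒ load; ctr=4 reg=4
step 13: T2 CAS ⇒ ok; ctr=5 reg=4
step 14: T2 LOAD ⇒ load; ctr=5 reg=5
step 15: T1 CAS ⇒ retry; ctr=5 reg=4
step 16: T2 CAS ⇒ ok; ctr=6 reg=5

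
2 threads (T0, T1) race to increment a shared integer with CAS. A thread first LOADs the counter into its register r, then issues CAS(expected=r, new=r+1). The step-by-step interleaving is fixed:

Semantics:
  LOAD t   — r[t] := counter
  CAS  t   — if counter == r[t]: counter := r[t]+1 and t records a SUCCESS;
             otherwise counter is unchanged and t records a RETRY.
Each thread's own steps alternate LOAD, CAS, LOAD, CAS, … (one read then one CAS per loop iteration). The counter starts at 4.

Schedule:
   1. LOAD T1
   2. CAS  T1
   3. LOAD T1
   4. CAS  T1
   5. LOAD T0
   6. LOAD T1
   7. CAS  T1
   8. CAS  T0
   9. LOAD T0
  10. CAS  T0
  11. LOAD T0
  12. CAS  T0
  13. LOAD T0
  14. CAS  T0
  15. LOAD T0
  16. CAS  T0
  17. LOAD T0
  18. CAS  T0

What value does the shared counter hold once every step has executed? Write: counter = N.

counter = 12

#1 T1 reads 4
#2 T1 CAS(4→5) writes; counter now 5
#3 T1 reads 5
#4 T1 CAS(5→6) writes; counter now 6
#5 T0 reads 6
#6 T1 reads 6
#7 T1 CAS(6→7) writes; counter now 7
#8 T0 CAS(6→7) fails; counter now 7
#9 T0 reads 7
#10 T0 CAS(7→8) writes; counter now 8
#11 T0 reads 8
#12 T0 CAS(8→9) writes; counter now 9
#13 T0 reads 9
#14 T0 CAS(9→10) writes; counter now 10
#15 T0 reads 10
#16 T0 CAS(10→11) writes; counter now 11
#17 T0 reads 11
#18 T0 CAS(11→12) writes; counter now 12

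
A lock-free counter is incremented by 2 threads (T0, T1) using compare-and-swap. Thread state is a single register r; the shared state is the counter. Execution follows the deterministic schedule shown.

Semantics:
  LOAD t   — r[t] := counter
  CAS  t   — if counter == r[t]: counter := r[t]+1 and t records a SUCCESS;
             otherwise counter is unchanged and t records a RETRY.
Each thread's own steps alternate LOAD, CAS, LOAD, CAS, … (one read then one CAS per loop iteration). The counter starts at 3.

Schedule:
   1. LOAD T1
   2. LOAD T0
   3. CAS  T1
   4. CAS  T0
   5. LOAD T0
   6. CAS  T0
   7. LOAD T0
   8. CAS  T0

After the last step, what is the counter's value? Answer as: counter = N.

1. LOAD T1 → mem=3 r[T1]=3 [LOAD]
2. LOAD T0 → mem=3 r[T0]=3 [LOAD]
3. CAS T1 → mem=4 r[T1]=3 [OK]
4. CAS T0 → mem=4 r[T0]=3 [RETRY]
5. LOAD T0 → mem=4 r[T0]=4 [LOAD]
6. CAS T0 → mem=5 r[T0]=4 [OK]
7. LOAD T0 → mem=5 r[T0]=5 [LOAD]
8. CAS T0 → mem=6 r[T0]=5 [OK]

counter = 6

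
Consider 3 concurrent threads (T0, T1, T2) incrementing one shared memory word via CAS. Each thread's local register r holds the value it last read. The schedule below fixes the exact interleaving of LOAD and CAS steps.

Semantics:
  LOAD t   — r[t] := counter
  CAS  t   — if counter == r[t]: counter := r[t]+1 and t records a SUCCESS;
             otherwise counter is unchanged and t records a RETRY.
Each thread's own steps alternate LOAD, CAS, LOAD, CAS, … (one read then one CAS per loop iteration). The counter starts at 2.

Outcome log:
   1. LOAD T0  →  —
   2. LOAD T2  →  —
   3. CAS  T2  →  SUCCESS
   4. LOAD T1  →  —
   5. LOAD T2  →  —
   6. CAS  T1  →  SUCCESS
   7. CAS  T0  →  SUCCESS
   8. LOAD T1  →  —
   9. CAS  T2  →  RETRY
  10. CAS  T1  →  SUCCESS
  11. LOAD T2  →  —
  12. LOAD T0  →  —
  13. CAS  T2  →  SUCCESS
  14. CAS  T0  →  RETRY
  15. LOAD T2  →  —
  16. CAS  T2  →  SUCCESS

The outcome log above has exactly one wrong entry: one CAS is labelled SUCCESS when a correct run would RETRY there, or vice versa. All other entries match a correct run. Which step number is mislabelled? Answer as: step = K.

Reference trace:
#1 T0 reads 2
#2 T2 reads 2
#3 T2 CAS(2→3) writes; counter now 3
#4 T1 reads 3
#5 T2 reads 3
#6 T1 CAS(3→4) writes; counter now 4
#7 T0 CAS(2→3) fails; counter now 4
#8 T1 reads 4
#9 T2 CAS(3→4) fails; counter now 4
#10 T1 CAS(4→5) writes; counter now 5
#11 T2 reads 5
#12 T0 reads 5
#13 T2 CAS(5→6) writes; counter now 6
#14 T0 CAS(5→6) fails; counter now 6
#15 T2 reads 6
#16 T2 CAS(6→7) writes; counter now 7
Flip is step 7.

step = 7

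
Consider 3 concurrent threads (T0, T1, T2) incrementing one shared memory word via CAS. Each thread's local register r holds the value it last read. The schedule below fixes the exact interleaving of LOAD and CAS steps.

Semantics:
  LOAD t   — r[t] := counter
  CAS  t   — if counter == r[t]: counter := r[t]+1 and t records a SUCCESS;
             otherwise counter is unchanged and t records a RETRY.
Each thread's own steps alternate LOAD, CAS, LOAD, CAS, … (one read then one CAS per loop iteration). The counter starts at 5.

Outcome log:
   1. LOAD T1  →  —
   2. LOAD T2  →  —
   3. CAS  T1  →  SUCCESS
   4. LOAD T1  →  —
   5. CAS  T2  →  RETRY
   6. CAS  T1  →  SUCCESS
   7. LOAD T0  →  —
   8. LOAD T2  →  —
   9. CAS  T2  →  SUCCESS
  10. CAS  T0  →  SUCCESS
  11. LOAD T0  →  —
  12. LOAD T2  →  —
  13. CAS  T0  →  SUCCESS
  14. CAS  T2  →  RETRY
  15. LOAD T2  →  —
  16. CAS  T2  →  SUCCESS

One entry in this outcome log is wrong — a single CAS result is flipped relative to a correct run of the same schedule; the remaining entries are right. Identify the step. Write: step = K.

Correct run:
T1 LOAD — after: cnt=5, r=5 — load
T2 LOAD — after: cnt=5, r=5 — load
T1 CAS — after: cnt=6, r=5 — ok
T1 LOAD — after: cnt=6, r=6 — load
T2 CAS — after: cnt=6, r=5 — retry
T1 CAS — after: cnt=7, r=6 — ok
T0 LOAD — after: cnt=7, r=7 — load
T2 LOAD — after: cnt=7, r=7 — load
T2 CAS — after: cnt=8, r=7 — ok
T0 CAS — after: cnt=8, r=7 — retry
T0 LOAD — after: cnt=8, r=8 — load
T2 LOAD — after: cnt=8, r=8 — load
T0 CAS — after: cnt=9, r=8 — ok
T2 CAS — after: cnt=9, r=8 — retry
T2 LOAD — after: cnt=9, r=9 — load
T2 CAS — after: cnt=10, r=9 — ok
Log disagrees first at step 10.

step = 10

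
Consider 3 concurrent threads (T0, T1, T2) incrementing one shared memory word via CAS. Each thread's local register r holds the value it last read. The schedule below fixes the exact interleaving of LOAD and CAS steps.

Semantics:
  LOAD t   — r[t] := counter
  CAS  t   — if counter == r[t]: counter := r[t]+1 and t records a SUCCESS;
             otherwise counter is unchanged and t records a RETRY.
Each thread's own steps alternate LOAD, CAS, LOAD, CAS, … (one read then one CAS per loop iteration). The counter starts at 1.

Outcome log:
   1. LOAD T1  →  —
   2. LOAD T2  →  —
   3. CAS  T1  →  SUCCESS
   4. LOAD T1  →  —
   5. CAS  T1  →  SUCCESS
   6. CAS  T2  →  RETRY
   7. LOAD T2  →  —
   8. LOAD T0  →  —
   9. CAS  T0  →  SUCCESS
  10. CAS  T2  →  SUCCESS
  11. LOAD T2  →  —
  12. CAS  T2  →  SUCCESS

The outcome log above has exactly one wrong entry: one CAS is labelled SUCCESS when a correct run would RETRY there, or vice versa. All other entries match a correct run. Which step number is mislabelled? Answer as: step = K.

Correct run:
T1 LOAD — after: cnt=1, r=1 — load
T2 LOAD — after: cnt=1, r=1 — load
T1 CAS — after: cnt=2, r=1 — ok
T1 LOAD — after: cnt=2, r=2 — load
T1 CAS — after: cnt=3, r=2 — ok
T2 CAS — after: cnt=3, r=1 — retry
T2 LOAD — after: cnt=3, r=3 — load
T0 LOAD — after: cnt=3, r=3 — load
T0 CAS — after: cnt=4, r=3 — ok
T2 CAS — after: cnt=4, r=3 — retry
T2 LOAD — after: cnt=4, r=4 — load
T2 CAS — after: cnt=5, r=4 — ok
Mismatch at 10.

step = 10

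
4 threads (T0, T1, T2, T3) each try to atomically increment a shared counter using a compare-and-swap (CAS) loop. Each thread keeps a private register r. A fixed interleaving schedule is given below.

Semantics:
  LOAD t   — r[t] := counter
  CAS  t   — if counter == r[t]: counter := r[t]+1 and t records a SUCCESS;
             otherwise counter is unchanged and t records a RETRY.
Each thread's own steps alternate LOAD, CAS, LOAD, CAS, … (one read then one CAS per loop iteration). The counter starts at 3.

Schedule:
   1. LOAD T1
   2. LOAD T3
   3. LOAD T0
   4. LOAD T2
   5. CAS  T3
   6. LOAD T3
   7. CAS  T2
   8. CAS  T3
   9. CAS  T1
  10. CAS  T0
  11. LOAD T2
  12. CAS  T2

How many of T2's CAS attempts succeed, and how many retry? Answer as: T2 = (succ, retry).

T2 = (1, 1)

[1] T1.load  rd  (counter 3, T1.r 3)
[2] T3.load  rd  (counter 3, T3.r 3)
[3] T0.load  rd  (counter 3, T0.r 3)
[4] T2.load  rd  (counter 3, T2.r 3)
[5] T3.cas  hit  (counter 4, T3.r 3)
[6] T3.load  rd  (counter 4, T3.r 4)
[7] T2.cas  miss  (counter 4, T2.r 3)
[8] T3.cas  hit  (counter 5, T3.r 4)
[9] T1.cas  miss  (counter 5, T1.r 3)
[10] T0.cas  miss  (counter 5, T0.r 3)
[11] T2.load  rd  (counter 5, T2.r 5)
[12] T2.cas  hit  (counter 6, T2.r 5)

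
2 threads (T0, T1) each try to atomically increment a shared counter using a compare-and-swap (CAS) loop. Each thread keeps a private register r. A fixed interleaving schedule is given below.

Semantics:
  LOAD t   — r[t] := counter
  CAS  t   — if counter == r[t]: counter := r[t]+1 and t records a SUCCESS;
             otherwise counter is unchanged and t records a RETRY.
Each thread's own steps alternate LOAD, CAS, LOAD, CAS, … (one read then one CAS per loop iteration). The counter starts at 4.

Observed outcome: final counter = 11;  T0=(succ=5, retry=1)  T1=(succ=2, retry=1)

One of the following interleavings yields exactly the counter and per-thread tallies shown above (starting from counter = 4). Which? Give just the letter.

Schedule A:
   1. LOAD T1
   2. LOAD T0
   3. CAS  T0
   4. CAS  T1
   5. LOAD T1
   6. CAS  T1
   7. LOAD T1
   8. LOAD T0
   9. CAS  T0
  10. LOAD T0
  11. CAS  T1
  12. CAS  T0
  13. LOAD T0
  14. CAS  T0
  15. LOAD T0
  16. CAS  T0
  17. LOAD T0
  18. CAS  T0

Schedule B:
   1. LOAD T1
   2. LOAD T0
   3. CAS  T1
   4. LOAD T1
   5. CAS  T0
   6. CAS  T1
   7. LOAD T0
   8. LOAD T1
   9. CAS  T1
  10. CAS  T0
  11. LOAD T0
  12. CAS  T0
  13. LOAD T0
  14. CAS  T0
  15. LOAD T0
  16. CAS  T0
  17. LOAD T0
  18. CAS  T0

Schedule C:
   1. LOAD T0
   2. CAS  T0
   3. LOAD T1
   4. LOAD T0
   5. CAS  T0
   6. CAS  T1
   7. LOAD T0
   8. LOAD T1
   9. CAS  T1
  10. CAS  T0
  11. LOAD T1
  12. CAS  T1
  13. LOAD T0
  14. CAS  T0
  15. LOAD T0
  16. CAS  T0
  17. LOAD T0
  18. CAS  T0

C

Tracing schedule C:
T0 LOAD — after: cnt=4, r=4 — load
T0 CAS — after: cnt=5, r=4 — ok
T1 LOAD — after: cnt=5, r=5 — load
T0 LOAD — after: cnt=5, r=5 — load
T0 CAS — after: cnt=6, r=5 — ok
T1 CAS — after: cnt=6, r=5 — retry
T0 LOAD — after: cnt=6, r=6 — load
T1 LOAD — after: cnt=6, r=6 — load
T1 CAS — after: cnt=7, r=6 — ok
T0 CAS — after: cnt=7, r=6 — retry
T1 LOAD — after: cnt=7, r=7 — load
T1 CAS — after: cnt=8, r=7 — ok
T0 LOAD — after: cnt=8, r=8 — load
T0 CAS — after: cnt=9, r=8 — ok
T0 LOAD — after: cnt=9, r=9 — load
T0 CAS — after: cnt=10, r=9 — ok
T0 LOAD — after: cnt=10, r=10 — load
T0 CAS — after: cnt=11, r=10 — ok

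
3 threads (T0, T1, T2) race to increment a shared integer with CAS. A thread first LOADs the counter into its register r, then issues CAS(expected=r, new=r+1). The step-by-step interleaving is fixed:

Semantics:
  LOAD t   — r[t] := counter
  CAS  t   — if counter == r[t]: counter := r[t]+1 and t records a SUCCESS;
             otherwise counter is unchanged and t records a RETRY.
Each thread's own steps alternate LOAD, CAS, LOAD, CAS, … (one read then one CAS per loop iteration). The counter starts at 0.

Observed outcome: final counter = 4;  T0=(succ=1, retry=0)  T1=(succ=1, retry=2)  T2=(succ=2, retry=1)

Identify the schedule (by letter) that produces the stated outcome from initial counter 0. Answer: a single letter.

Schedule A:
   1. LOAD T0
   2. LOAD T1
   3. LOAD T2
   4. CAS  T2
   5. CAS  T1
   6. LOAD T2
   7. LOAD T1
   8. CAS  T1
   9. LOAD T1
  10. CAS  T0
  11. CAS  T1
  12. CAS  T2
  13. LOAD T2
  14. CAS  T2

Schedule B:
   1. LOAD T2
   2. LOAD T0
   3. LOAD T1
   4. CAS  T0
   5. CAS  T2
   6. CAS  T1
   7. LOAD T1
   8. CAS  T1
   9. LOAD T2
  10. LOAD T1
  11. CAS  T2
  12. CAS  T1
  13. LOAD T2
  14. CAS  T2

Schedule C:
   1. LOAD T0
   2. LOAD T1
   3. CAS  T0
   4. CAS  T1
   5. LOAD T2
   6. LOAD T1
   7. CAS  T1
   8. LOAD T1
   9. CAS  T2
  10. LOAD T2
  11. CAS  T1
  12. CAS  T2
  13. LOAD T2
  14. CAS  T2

Simulating candidate B:
   1) LOAD T2:  M=0  r_T2=0
   2) LOAD T0:  M=0  r_T0=0
   3) LOAD T1:  M=0  r_T1=0
   4) CAS  T0:  M=1  r_T0=0 ✓
   5) CAS  T2:  M=1  r_T2=0 ✗
   6) CAS  T1:  M=1  r_T1=0 ✗
   7) LOAD T1:  M=1  r_T1=1
   8) CAS  T1:  M=2  r_T1=1 ✓
   9) LOAD T2:  M=2  r_T2=2
  10) LOAD T1:  M=2  r_T1=2
  11) CAS  T2:  M=3  r_T2=2 ✓
  12) CAS  T1:  M=3  r_T1=2 ✗
  13) LOAD T2:  M=3  r_T2=3
  14) CAS  T2:  M=4  r_T2=3 ✓

B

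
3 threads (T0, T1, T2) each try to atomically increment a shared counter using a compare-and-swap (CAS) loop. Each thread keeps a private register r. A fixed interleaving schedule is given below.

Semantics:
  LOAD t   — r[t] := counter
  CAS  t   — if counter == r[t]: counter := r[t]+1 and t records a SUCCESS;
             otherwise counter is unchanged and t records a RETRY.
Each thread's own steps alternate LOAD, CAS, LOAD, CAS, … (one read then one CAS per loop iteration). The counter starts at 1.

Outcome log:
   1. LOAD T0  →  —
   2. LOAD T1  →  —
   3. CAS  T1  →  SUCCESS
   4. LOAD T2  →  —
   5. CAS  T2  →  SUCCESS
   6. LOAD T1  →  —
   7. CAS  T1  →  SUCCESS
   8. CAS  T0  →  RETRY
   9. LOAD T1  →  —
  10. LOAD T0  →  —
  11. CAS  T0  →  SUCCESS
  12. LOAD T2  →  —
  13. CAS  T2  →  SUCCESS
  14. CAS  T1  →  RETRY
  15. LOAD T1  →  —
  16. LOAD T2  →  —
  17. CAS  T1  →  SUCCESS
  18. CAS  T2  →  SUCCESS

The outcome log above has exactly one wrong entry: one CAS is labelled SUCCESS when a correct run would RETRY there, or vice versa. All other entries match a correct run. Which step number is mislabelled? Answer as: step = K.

step = 18

Correct run:
1. LOAD T0 → mem=1 r[T0]=1 [LOAD]
2. LOAD T1 → mem=1 r[T1]=1 [LOAD]
3. CAS T1 → mem=2 r[T1]=1 [OK]
4. LOAD T2 → mem=2 r[T2]=2 [LOAD]
5. CAS T2 → mem=3 r[T2]=2 [OK]
6. LOAD T1 → mem=3 r[T1]=3 [LOAD]
7. CAS T1 → mem=4 r[T1]=3 [OK]
8. CAS T0 → mem=4 r[T0]=1 [RETRY]
9. LOAD T1 → mem=4 r[T1]=4 [LOAD]
10. LOAD T0 → mem=4 r[T0]=4 [LOAD]
11. CAS T0 → mem=5 r[T0]=4 [OK]
12. LOAD T2 → mem=5 r[T2]=5 [LOAD]
13. CAS T2 → mem=6 r[T2]=5 [OK]
14. CAS T1 → mem=6 r[T1]=4 [RETRY]
15. LOAD T1 → mem=6 r[T1]=6 [LOAD]
16. LOAD T2 → mem=6 r[T2]=6 [LOAD]
17. CAS T1 → mem=7 r[T1]=6 [OK]
18. CAS T2 → mem=7 r[T2]=6 [RETRY]
Flip is step 18.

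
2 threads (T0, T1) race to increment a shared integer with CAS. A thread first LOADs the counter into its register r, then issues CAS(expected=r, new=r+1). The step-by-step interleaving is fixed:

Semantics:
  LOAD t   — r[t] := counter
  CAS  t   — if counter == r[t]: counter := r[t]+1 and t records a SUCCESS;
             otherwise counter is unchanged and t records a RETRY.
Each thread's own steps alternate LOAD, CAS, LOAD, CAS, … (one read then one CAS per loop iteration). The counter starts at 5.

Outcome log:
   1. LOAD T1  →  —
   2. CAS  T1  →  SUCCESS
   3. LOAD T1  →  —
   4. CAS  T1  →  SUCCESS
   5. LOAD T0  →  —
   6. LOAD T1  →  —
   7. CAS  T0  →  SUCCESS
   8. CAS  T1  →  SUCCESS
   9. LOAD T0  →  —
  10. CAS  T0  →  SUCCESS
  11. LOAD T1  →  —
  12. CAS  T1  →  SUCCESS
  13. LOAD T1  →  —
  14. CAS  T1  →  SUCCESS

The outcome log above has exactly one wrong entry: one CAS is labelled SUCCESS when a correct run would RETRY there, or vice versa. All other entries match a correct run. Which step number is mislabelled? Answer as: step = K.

Re-executing:
[1] T1.load  rd  (counter 5, T1.r 5)
[2] T1.cas  hit  (counter 6, T1.r 5)
[3] T1.load  rd  (counter 6, T1.r 6)
[4] T1.cas  hit  (counter 7, T1.r 6)
[5] T0.load  rd  (counter 7, T0.r 7)
[6] T1.load  rd  (counter 7, T1.r 7)
[7] T0.cas  hit  (counter 8, T0.r 7)
[8] T1.cas  miss  (counter 8, T1.r 7)
[9] T0.load  rd  (counter 8, T0.r 8)
[10] T0.cas  hit  (counter 9, T0.r 8)
[11] T1.load  rd  (counter 9, T1.r 9)
[12] T1.cas  hit  (counter 10, T1.r 9)
[13] T1.load  rd  (counter 10, T1.r 10)
[14] T1.cas  hit  (counter 11, T1.r 10)
Log disagrees first at step 8.

step = 8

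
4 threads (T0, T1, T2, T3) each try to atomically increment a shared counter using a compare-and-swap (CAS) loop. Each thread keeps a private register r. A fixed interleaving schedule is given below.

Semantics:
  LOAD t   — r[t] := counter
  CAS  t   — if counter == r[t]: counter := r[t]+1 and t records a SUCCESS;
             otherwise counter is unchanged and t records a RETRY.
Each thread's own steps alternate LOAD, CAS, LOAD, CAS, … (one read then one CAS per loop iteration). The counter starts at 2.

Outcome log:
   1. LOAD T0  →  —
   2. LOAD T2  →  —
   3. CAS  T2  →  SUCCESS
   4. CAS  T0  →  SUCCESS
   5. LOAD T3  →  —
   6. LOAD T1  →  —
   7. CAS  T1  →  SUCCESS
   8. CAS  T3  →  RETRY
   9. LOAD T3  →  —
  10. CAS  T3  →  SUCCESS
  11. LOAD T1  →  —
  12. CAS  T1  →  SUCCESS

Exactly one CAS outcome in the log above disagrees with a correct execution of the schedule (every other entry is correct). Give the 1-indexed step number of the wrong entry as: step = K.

Correct run:
[1] T0.load  rd  (counter 2, T0.r 2)
[2] T2.load  rd  (counter 2, T2.r 2)
[3] T2.cas  hit  (counter 3, T2.r 2)
[4] T0.cas  miss  (counter 3, T0.r 2)
[5] T3.load  rd  (counter 3, T3.r 3)
[6] T1.load  rd  (counter 3, T1.r 3)
[7] T1.cas  hit  (counter 4, T1.r 3)
[8] T3.cas  miss  (counter 4, T3.r 3)
[9] T3.load  rd  (counter 4, T3.r 4)
[10] T3.cas  hit  (counter 5, T3.r 4)
[11] T1.load  rd  (counter 5, T1.r 5)
[12] T1.cas  hit  (counter 6, T1.r 5)
Mismatch at 4.

step = 4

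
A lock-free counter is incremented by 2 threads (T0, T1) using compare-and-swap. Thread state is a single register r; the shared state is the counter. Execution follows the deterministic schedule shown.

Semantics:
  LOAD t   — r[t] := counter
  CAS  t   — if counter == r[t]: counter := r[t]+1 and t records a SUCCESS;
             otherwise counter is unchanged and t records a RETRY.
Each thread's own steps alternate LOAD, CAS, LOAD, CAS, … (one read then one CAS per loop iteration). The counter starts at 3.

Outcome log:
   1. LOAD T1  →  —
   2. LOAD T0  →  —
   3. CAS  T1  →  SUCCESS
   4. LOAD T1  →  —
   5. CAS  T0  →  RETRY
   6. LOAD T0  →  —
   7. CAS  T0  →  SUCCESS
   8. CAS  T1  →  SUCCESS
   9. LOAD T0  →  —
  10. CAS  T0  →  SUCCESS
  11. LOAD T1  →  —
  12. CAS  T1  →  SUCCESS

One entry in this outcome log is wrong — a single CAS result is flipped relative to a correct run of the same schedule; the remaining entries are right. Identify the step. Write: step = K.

step = 8

Reference trace:
1. LOAD T1 → mem=3 r[T1]=3 [LOAD]
2. LOAD T0 → mem=3 r[T0]=3 [LOAD]
3. CAS T1 → mem=4 r[T1]=3 [OK]
4. LOAD T1 → mem=4 r[T1]=4 [LOAD]
5. CAS T0 → mem=4 r[T0]=3 [RETRY]
6. LOAD T0 → mem=4 r[T0]=4 [LOAD]
7. CAS T0 → mem=5 r[T0]=4 [OK]
8. CAS T1 → mem=5 r[T1]=4 [RETRY]
9. LOAD T0 → mem=5 r[T0]=5 [LOAD]
10. CAS T0 → mem=6 r[T0]=5 [OK]
11. LOAD T1 → mem=6 r[T1]=6 [LOAD]
12. CAS T1 → mem=7 r[T1]=6 [OK]
Mismatch at 8.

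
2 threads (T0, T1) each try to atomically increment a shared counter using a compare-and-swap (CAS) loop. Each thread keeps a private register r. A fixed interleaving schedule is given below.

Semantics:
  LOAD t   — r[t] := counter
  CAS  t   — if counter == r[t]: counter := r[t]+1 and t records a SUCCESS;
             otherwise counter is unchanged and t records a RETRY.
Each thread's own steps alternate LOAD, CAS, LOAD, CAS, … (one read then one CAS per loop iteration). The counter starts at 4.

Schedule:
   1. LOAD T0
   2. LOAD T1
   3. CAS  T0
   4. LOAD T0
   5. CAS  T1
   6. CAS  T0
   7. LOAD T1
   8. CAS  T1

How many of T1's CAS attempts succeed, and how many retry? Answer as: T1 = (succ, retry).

step 1: T0 LOAD ⇒ load; ctr=4 reg=4
step 2: T1 LOAD ⇒ load; ctr=4 reg=4
step 3: T0 CAS ⇒ ok; ctr=5 reg=4
step 4: T0 LOAD ⇒ load; ctr=5 reg=5
step 5: T1 CAS ⇒ retry; ctr=5 reg=4
step 6: T0 CAS ⇒ ok; ctr=6 reg=5
step 7: T1 LOAD ⇒ load; ctr=6 reg=6
step 8: T1 CAS ⇒ ok; ctr=7 reg=6

T1 = (1, 1)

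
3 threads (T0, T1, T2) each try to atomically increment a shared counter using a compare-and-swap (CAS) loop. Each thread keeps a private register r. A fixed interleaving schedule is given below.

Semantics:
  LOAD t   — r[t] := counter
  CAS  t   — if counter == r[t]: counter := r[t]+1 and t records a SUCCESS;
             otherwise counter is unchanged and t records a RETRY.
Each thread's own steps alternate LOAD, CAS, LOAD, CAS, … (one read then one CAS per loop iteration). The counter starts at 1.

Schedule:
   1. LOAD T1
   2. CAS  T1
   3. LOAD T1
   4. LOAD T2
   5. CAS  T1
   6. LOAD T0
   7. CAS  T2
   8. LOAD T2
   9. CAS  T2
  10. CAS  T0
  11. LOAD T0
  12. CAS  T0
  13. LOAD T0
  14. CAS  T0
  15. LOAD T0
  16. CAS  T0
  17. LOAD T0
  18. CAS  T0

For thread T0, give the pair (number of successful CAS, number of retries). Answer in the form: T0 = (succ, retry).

T1 LOAD — after: cnt=1, r=1 — load
T1 CAS — after: cnt=2, r=1 — ok
T1 LOAD — after: cnt=2, r=2 — load
T2 LOAD — after: cnt=2, r=2 — load
T1 CAS — after: cnt=3, r=2 — ok
T0 LOAD — after: cnt=3, r=3 — load
T2 CAS — after: cnt=3, r=2 — retry
T2 LOAD — after: cnt=3, r=3 — load
T2 CAS — after: cnt=4, r=3 — ok
T0 CAS — after: cnt=4, r=3 — retry
T0 LOAD — after: cnt=4, r=4 — load
T0 CAS — after: cnt=5, r=4 — ok
T0 LOAD — after: cnt=5, r=5 — load
T0 CAS — after: cnt=6, r=5 — ok
T0 LOAD — after: cnt=6, r=6 — load
T0 CAS — after: cnt=7, r=6 — ok
T0 LOAD — after: cnt=7, r=7 — load
T0 CAS — after: cnt=8, r=7 — ok

T0 = (4, 1)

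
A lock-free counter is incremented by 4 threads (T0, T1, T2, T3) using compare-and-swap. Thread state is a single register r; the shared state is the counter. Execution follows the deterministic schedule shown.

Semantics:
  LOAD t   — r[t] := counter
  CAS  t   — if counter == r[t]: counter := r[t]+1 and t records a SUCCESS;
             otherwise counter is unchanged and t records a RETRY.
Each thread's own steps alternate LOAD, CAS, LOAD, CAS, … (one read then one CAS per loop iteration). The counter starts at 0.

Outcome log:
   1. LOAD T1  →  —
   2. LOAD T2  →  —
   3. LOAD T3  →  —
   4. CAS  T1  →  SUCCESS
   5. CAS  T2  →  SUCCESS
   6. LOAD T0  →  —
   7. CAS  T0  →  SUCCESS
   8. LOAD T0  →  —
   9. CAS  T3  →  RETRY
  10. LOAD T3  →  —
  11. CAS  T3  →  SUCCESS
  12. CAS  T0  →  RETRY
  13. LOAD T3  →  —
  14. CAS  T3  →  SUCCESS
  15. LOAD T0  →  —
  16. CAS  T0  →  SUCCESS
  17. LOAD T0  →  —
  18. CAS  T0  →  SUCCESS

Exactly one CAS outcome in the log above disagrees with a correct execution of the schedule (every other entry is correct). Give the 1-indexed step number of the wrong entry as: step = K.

Reference trace:
T1 LOAD — after: cnt=0, r=0 — load
T2 LOAD — after: cnt=0, r=0 — load
T3 LOAD — after: cnt=0, r=0 — load
T1 CAS — after: cnt=1, r=0 — ok
T2 CAS — after: cnt=1, r=0 — retry
T0 LOAD — after: cnt=1, r=1 — load
T0 CAS — after: cnt=2, r=1 — ok
T0 LOAD — after: cnt=2, r=2 — load
T3 CAS — after: cnt=2, r=0 — retry
T3 LOAD — after: cnt=2, r=2 — load
T3 CAS — after: cnt=3, r=2 — ok
T0 CAS — after: cnt=3, r=2 — retry
T3 LOAD — after: cnt=3, r=3 — load
T3 CAS — after: cnt=4, r=3 — ok
T0 LOAD — after: cnt=4, r=4 — load
T0 CAS — after: cnt=5, r=4 — ok
T0 LOAD — after: cnt=5, r=5 — load
T0 CAS — after: cnt=6, r=5 — ok
Flip is step 5.

step = 5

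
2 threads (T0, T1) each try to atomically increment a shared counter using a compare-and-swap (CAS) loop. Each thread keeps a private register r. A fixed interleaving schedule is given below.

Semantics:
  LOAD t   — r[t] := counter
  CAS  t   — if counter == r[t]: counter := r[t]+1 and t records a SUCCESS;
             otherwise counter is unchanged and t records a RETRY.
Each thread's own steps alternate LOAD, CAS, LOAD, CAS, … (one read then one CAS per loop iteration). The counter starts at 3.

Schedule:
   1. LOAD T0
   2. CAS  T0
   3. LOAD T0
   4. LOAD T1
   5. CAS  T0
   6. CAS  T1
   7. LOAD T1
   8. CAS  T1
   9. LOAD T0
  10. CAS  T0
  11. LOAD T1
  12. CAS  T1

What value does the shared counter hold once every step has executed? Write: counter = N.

counter = 8

[1] T0.load  rd  (counter 3, T0.r 3)
[2] T0.cas  hit  (counter 4, T0.r 3)
[3] T0.load  rd  (counter 4, T0.r 4)
[4] T1.load  rd  (counter 4, T1.r 4)
[5] T0.cas  hit  (counter 5, T0.r 4)
[6] T1.cas  miss  (counter 5, T1.r 4)
[7] T1.load  rd  (counter 5, T1.r 5)
[8] T1.cas  hit  (counter 6, T1.r 5)
[9] T0.load  rd  (counter 6, T0.r 6)
[10] T0.cas  hit  (counter 7, T0.r 6)
[11] T1.load  rd  (counter 7, T1.r 7)
[12] T1.cas  hit  (counter 8, T1.r 7)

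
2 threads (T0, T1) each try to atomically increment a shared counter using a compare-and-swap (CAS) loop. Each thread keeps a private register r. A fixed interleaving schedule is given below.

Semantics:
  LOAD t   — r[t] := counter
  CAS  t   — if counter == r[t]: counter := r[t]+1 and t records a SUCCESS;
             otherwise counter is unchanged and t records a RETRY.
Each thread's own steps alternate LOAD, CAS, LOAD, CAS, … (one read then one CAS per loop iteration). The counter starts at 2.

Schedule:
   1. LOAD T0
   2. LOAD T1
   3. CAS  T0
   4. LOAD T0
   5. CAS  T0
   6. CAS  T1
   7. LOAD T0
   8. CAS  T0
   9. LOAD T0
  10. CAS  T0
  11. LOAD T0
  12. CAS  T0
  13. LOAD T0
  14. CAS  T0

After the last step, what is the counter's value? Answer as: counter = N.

   1) LOAD T0:  M=2  r_T0=2
   2) LOAD T1:  M=2  r_T1=2
   3) CAS  T0:  M=3  r_T0=2 ✓
   4) LOAD T0:  M=3  r_T0=3
   5) CAS  T0:  M=4  r_T0=3 ✓
   6) CAS  T1:  M=4  r_T1=2 ✗
   7) LOAD T0:  M=4  r_T0=4
   8) CAS  T0:  M=5  r_T0=4 ✓
   9) LOAD T0:  M=5  r_T0=5
  10) CAS  T0:  M=6  r_T0=5 ✓
  11) LOAD T0:  M=6  r_T0=6
  12) CAS  T0:  M=7  r_T0=6 ✓
  13) LOAD T0:  M=7  r_T0=7
  14) CAS  T0:  M=8  r_T0=7 ✓

counter = 8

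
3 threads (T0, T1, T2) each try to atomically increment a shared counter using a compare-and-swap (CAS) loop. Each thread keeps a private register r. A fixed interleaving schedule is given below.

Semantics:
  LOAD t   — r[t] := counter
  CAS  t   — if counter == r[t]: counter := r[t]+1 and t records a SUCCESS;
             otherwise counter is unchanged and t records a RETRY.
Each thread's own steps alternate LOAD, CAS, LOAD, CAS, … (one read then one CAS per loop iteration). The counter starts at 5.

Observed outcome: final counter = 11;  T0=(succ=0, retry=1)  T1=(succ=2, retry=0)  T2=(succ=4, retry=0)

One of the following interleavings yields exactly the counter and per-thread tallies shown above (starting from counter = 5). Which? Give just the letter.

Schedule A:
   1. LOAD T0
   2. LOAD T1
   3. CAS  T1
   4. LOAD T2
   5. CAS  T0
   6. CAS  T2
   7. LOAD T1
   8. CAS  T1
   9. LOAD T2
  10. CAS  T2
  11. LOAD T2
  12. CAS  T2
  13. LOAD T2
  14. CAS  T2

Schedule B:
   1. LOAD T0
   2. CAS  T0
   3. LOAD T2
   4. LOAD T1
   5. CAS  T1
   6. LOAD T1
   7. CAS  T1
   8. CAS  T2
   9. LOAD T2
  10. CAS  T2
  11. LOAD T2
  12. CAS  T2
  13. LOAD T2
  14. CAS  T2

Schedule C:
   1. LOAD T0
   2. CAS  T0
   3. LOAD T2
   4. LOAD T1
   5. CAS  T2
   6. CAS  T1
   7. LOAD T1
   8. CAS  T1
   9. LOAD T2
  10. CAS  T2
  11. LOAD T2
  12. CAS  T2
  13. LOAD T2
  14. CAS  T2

A

Tracing schedule A:
[1] T0.load  rd  (counter 5, T0.r 5)
[2] T1.load  rd  (counter 5, T1.r 5)
[3] T1.cas  hit  (counter 6, T1.r 5)
[4] T2.load  rd  (counter 6, T2.r 6)
[5] T0.cas  miss  (counter 6, T0.r 5)
[6] T2.cas  hit  (counter 7, T2.r 6)
[7] T1.load  rd  (counter 7, T1.r 7)
[8] T1.cas  hit  (counter 8, T1.r 7)
[9] T2.load  rd  (counter 8, T2.r 8)
[10] T2.cas  hit  (counter 9, T2.r 8)
[11] T2.load  rd  (counter 9, T2.r 9)
[12] T2.cas  hit  (counter 10, T2.r 9)
[13] T2.load  rd  (counter 10, T2.r 10)
[14] T2.cas  hit  (counter 11, T2.r 10)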